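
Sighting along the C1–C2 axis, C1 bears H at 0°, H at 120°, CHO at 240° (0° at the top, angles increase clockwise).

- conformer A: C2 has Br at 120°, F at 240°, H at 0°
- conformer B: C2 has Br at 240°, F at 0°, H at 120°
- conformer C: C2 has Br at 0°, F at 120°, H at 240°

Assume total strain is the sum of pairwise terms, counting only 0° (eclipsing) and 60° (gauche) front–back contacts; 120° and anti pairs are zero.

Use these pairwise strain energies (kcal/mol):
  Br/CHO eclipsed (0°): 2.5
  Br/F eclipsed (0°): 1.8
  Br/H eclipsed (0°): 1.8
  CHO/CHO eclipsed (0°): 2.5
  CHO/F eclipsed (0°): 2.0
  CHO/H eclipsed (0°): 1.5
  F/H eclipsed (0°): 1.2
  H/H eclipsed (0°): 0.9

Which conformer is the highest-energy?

A is eclipsed. H at 0° is eclipsed with H at 0° (0.9); H at 120° is eclipsed with Br at 120° (1.8); CHO at 240° is eclipsed with F at 240° (2.0). Total 4.7 kcal/mol.
B is eclipsed. H at 0° is eclipsed with F at 0° (1.2); H at 120° is eclipsed with H at 120° (0.9); CHO at 240° is eclipsed with Br at 240° (2.5). Total 4.6 kcal/mol.
C is eclipsed. H at 0° is eclipsed with Br at 0° (1.8); H at 120° is eclipsed with F at 120° (1.2); CHO at 240° is eclipsed with H at 240° (1.5). Total 4.5 kcal/mol.
A has the highest total (4.7 kcal/mol).

A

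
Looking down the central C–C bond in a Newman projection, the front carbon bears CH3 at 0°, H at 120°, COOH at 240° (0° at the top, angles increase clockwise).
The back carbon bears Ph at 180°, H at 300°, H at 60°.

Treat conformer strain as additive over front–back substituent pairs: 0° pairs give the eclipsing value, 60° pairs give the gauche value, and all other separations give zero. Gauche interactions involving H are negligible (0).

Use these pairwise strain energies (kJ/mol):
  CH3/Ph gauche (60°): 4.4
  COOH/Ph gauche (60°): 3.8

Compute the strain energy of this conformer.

This conformer (staggered): COOH–Ph gauche; 3.8 = 3.8 kJ/mol.

3.8 kJ/mol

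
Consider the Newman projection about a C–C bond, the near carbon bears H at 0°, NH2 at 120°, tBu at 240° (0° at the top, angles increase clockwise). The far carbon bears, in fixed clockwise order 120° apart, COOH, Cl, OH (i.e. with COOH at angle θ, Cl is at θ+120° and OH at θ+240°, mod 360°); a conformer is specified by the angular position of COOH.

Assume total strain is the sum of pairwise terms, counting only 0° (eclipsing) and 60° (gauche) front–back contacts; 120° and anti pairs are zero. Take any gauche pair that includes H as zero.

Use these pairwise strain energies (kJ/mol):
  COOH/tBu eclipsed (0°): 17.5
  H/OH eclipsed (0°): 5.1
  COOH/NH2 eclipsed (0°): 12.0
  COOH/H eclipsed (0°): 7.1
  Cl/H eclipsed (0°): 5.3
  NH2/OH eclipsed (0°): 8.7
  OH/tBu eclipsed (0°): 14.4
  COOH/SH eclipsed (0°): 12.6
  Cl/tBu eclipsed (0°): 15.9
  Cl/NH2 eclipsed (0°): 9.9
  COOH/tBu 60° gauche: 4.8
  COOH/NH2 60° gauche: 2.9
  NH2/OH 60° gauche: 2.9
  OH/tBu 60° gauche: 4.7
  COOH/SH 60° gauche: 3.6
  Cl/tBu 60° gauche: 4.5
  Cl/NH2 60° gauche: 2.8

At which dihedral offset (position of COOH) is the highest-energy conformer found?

120°

COOH at 0° (eclipsed): H(0°)/COOH(0°) eclipsed 7.1; NH2(120°)/Cl(120°) eclipsed 9.9; tBu(240°)/OH(240°) eclipsed 14.4 → 31.4 kJ/mol.
COOH at 60° (staggered): NH2(120°)/COOH(60°) gauche 2.9; NH2(120°)/Cl(180°) gauche 2.8; tBu(240°)/Cl(180°) gauche 4.5; tBu(240°)/OH(300°) gauche 4.7 → 14.9 kJ/mol.
COOH at 120° (eclipsed): H(0°)/OH(0°) eclipsed 5.1; NH2(120°)/COOH(120°) eclipsed 12.0; tBu(240°)/Cl(240°) eclipsed 15.9 → 33.0 kJ/mol.
COOH at 180° (staggered): NH2(120°)/COOH(180°) gauche 2.9; NH2(120°)/OH(60°) gauche 2.9; tBu(240°)/COOH(180°) gauche 4.8; tBu(240°)/Cl(300°) gauche 4.5 → 15.1 kJ/mol.
COOH at 240° (eclipsed): H(0°)/Cl(0°) eclipsed 5.3; NH2(120°)/OH(120°) eclipsed 8.7; tBu(240°)/COOH(240°) eclipsed 17.5 → 31.5 kJ/mol.
COOH at 300° (staggered): NH2(120°)/Cl(60°) gauche 2.8; NH2(120°)/OH(180°) gauche 2.9; tBu(240°)/COOH(300°) gauche 4.8; tBu(240°)/OH(180°) gauche 4.7 → 15.2 kJ/mol.
The maximum (33.0 kJ/mol) occurs with COOH at 120°.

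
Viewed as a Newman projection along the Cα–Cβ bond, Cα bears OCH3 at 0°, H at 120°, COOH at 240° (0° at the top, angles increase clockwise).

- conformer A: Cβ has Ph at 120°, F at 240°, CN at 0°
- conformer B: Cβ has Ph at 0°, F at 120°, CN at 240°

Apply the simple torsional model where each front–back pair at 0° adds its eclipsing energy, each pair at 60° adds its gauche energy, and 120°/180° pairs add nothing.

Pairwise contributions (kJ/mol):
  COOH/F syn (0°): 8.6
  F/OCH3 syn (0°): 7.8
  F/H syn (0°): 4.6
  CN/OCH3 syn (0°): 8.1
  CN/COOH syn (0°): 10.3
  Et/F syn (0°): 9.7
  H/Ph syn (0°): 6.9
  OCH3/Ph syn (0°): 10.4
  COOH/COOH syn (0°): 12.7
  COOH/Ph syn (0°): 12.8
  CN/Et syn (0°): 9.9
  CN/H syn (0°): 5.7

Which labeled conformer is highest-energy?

A (eclipsed): OCH3–CN eclipsed, H–Ph eclipsed, COOH–F eclipsed; 8.1 + 6.9 + 8.6 = 23.6 kJ/mol.
B (eclipsed): OCH3–Ph eclipsed, H–F eclipsed, COOH–CN eclipsed; 10.4 + 4.6 + 10.3 = 25.3 kJ/mol.
B has the highest total (25.3 kJ/mol).

B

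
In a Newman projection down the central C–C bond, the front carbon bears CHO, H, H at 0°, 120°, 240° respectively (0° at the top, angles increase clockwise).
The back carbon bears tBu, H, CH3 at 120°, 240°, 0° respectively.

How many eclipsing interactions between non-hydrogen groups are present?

Non-H eclipsing pairs: CHO(0°)/CH3(0°) — 1 interaction.

1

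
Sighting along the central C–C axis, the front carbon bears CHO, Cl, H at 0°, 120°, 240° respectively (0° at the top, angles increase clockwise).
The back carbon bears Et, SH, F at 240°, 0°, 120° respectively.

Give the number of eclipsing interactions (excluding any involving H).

Non-H eclipsing pairs: CHO(0°)/SH(0°); Cl(120°)/F(120°) — 2 interactions.

2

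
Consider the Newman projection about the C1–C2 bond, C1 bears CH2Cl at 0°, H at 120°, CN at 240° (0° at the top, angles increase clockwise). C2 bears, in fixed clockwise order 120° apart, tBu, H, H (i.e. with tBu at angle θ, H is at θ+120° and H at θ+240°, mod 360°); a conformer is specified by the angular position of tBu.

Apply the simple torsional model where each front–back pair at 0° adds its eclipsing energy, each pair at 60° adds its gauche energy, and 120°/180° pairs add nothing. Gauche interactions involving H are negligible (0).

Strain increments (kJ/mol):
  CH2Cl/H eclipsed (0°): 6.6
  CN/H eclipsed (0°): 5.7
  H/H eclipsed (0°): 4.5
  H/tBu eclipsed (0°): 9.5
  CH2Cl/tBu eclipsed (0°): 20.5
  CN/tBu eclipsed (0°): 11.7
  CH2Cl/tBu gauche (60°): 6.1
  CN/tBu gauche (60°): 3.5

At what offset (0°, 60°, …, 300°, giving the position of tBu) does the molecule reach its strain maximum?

0°

tBu at 0° (eclipsed): CH2Cl–tBu eclipsed, H–H eclipsed, CN–H eclipsed; 20.5 + 4.5 + 5.7 = 30.7 kJ/mol.
tBu at 60° (staggered): CH2Cl–tBu gauche; 6.1 = 6.1 kJ/mol.
tBu at 120° (eclipsed): CH2Cl–H eclipsed, H–tBu eclipsed, CN–H eclipsed; 6.6 + 9.5 + 5.7 = 21.8 kJ/mol.
tBu at 180° (staggered): CN–tBu gauche; 3.5 = 3.5 kJ/mol.
tBu at 240° (eclipsed): CH2Cl–H eclipsed, H–H eclipsed, CN–tBu eclipsed; 6.6 + 4.5 + 11.7 = 22.8 kJ/mol.
tBu at 300° (staggered): CH2Cl–tBu gauche, CN–tBu gauche; 6.1 + 3.5 = 9.6 kJ/mol.
The maximum (30.7 kJ/mol) occurs with tBu at 0°.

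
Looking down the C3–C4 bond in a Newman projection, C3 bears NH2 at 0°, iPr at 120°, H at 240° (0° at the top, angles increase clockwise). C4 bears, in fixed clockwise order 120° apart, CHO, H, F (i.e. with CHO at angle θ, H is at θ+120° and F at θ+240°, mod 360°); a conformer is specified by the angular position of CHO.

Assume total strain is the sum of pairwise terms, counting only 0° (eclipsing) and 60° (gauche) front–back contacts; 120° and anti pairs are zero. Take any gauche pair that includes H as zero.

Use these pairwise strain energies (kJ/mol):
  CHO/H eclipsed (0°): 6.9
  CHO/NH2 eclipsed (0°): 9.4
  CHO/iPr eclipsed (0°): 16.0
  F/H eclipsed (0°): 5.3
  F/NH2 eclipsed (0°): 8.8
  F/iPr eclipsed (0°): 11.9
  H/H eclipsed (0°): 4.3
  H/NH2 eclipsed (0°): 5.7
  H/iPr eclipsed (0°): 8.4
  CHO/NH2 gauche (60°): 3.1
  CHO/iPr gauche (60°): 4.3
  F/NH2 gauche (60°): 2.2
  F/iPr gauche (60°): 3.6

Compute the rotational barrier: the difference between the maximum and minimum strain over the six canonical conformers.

22.4 kJ/mol

CHO at 0° (eclipsed): NH2(0°)/CHO(0°) eclipsed 9.4; iPr(120°)/H(120°) eclipsed 8.4; H(240°)/F(240°) eclipsed 5.3 → 23.1 kJ/mol.
CHO at 60° (staggered): NH2(0°)/CHO(60°) gauche 3.1; NH2(0°)/F(300°) gauche 2.2; iPr(120°)/CHO(60°) gauche 4.3 → 9.6 kJ/mol.
CHO at 120° (eclipsed): NH2(0°)/F(0°) eclipsed 8.8; iPr(120°)/CHO(120°) eclipsed 16.0; H(240°)/H(240°) eclipsed 4.3 → 29.1 kJ/mol.
CHO at 180° (staggered): NH2(0°)/F(60°) gauche 2.2; iPr(120°)/CHO(180°) gauche 4.3; iPr(120°)/F(60°) gauche 3.6 → 10.1 kJ/mol.
CHO at 240° (eclipsed): NH2(0°)/H(0°) eclipsed 5.7; iPr(120°)/F(120°) eclipsed 11.9; H(240°)/CHO(240°) eclipsed 6.9 → 24.5 kJ/mol.
CHO at 300° (staggered): NH2(0°)/CHO(300°) gauche 3.1; iPr(120°)/F(180°) gauche 3.6 → 6.7 kJ/mol.
Max at 120° (29.1 kJ/mol), min at 300° (6.7 kJ/mol); barrier = 22.4 kJ/mol.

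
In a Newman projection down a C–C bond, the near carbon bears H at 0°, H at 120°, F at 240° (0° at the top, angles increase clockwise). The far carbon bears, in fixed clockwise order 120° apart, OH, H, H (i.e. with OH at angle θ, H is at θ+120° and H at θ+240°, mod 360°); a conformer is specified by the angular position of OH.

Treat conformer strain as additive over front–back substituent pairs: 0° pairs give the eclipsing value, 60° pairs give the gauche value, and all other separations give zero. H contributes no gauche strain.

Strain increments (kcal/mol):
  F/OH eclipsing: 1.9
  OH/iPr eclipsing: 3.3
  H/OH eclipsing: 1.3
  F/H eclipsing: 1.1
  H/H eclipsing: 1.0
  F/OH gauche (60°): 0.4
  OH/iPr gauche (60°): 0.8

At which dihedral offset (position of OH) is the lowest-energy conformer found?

60°

OH at 0° (eclipsed): H–OH eclipsed, H–H eclipsed, F–H eclipsed; 1.3 + 1.0 + 1.1 = 3.4 kcal/mol.
OH at 60° (staggered): no non-H gauche contacts → 0.0 kcal/mol.
OH at 120° (eclipsed): H–H eclipsed, H–OH eclipsed, F–H eclipsed; 1.0 + 1.3 + 1.1 = 3.4 kcal/mol.
OH at 180° (staggered): F–OH gauche; 0.4 = 0.4 kcal/mol.
OH at 240° (eclipsed): H–H eclipsed, H–H eclipsed, F–OH eclipsed; 1.0 + 1.0 + 1.9 = 3.9 kcal/mol.
OH at 300° (staggered): F–OH gauche; 0.4 = 0.4 kcal/mol.
The minimum (0.0 kcal/mol) occurs with OH at 60°.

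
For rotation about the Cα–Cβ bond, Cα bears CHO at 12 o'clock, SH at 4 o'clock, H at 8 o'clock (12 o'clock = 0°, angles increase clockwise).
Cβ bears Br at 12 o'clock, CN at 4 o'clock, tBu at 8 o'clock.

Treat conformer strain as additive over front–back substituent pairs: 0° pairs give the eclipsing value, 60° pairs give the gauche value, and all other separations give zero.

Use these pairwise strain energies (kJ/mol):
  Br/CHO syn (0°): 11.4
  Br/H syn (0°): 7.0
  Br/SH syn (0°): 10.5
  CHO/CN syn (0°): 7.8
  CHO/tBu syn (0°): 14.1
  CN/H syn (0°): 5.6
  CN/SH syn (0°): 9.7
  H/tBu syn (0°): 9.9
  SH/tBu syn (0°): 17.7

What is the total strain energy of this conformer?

This conformer (eclipsed): CHO(0°)/Br(0°) eclipsed 11.4; SH(120°)/CN(120°) eclipsed 9.7; H(240°)/tBu(240°) eclipsed 9.9 → 31.0 kJ/mol.

31.0 kJ/mol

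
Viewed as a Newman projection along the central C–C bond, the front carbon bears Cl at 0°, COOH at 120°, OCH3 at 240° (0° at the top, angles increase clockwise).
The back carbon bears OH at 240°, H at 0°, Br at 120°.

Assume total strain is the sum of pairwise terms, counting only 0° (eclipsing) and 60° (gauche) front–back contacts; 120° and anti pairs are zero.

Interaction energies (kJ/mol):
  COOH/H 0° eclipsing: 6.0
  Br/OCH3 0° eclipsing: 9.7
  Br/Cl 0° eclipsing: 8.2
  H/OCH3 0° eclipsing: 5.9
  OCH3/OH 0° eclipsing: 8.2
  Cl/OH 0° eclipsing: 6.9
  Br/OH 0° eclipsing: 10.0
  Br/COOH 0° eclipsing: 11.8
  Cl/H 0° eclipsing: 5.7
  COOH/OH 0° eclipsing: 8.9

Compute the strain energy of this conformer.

This conformer (eclipsed): Cl(0°)/H(0°) eclipsed 5.7; COOH(120°)/Br(120°) eclipsed 11.8; OCH3(240°)/OH(240°) eclipsed 8.2 → 25.7 kJ/mol.

25.7 kJ/mol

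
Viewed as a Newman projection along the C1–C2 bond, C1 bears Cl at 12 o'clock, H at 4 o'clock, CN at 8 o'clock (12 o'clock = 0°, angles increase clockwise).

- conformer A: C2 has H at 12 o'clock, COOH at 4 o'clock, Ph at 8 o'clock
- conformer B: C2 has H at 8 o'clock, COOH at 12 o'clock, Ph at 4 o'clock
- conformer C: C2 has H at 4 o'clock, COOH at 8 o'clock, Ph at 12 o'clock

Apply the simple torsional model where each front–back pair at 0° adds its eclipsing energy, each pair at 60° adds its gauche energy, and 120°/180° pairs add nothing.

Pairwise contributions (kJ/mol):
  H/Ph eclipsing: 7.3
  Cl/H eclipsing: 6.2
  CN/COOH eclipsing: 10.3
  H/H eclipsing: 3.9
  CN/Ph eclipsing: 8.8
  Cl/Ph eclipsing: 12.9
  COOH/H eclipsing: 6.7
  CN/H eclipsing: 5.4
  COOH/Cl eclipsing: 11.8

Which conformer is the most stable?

A

A is eclipsed. Cl at 0° is eclipsed with H at 0° (6.2); H at 120° is eclipsed with COOH at 120° (6.7); CN at 240° is eclipsed with Ph at 240° (8.8). Total 21.7 kJ/mol.
B is eclipsed. Cl at 0° is eclipsed with COOH at 0° (11.8); H at 120° is eclipsed with Ph at 120° (7.3); CN at 240° is eclipsed with H at 240° (5.4). Total 24.5 kJ/mol.
C is eclipsed. Cl at 0° is eclipsed with Ph at 0° (12.9); H at 120° is eclipsed with H at 120° (3.9); CN at 240° is eclipsed with COOH at 240° (10.3). Total 27.1 kJ/mol.
A has the lowest total (21.7 kJ/mol).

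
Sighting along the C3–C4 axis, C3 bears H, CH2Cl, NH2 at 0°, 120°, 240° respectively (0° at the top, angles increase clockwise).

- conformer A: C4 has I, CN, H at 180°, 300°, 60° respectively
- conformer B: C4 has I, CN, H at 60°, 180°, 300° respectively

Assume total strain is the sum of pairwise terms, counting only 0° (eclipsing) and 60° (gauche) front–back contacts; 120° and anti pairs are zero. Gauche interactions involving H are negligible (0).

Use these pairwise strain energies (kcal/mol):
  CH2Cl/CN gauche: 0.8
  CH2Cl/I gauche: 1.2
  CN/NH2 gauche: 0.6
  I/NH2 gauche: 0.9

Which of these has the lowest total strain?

A (staggered): CH2Cl(120°)/I(180°) gauche 1.2; NH2(240°)/I(180°) gauche 0.9; NH2(240°)/CN(300°) gauche 0.6 → 2.7 kcal/mol.
B (staggered): CH2Cl(120°)/I(60°) gauche 1.2; CH2Cl(120°)/CN(180°) gauche 0.8; NH2(240°)/CN(180°) gauche 0.6 → 2.6 kcal/mol.
B has the lowest total (2.6 kcal/mol).

B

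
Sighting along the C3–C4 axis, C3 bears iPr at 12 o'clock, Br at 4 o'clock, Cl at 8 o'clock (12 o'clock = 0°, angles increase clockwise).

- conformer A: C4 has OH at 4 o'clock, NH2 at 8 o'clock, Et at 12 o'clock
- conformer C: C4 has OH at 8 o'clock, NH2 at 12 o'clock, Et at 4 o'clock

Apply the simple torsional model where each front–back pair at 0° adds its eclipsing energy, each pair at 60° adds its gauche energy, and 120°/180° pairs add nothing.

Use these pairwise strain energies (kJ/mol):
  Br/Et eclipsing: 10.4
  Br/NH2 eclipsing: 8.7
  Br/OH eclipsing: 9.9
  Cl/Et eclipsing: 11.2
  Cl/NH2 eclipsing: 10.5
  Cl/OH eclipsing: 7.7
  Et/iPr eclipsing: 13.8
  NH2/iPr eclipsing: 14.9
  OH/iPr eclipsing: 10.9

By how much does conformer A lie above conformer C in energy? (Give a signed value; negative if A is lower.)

A (eclipsed): iPr(0°)/Et(0°) eclipsed 13.8; Br(120°)/OH(120°) eclipsed 9.9; Cl(240°)/NH2(240°) eclipsed 10.5 → 34.2 kJ/mol.
C (eclipsed): iPr(0°)/NH2(0°) eclipsed 14.9; Br(120°)/Et(120°) eclipsed 10.4; Cl(240°)/OH(240°) eclipsed 7.7 → 33.0 kJ/mol.
E(A) − E(C) = 34.2 − 33.0 = +1.2 kJ/mol.

+1.2 kJ/mol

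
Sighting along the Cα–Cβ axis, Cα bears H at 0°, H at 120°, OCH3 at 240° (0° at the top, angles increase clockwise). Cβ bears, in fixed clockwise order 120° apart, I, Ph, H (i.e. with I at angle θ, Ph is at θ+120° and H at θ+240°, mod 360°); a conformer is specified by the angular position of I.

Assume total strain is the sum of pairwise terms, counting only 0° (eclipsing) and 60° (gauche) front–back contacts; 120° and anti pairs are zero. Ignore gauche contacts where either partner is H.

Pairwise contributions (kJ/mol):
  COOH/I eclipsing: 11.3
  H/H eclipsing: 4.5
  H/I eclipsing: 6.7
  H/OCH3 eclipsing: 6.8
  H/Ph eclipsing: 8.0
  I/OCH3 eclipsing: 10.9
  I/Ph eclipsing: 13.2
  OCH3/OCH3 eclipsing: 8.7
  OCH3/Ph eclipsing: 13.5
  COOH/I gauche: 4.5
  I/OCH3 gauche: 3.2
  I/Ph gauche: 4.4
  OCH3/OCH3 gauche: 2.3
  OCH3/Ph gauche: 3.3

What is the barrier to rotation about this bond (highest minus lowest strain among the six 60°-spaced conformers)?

21.5 kJ/mol

I at 0° (eclipsed): H–I eclipsed, H–Ph eclipsed, OCH3–H eclipsed; 6.7 + 8.0 + 6.8 = 21.5 kJ/mol.
I at 60° (staggered): OCH3–Ph gauche; 3.3 = 3.3 kJ/mol.
I at 120° (eclipsed): H–H eclipsed, H–I eclipsed, OCH3–Ph eclipsed; 4.5 + 6.7 + 13.5 = 24.7 kJ/mol.
I at 180° (staggered): OCH3–I gauche, OCH3–Ph gauche; 3.2 + 3.3 = 6.5 kJ/mol.
I at 240° (eclipsed): H–Ph eclipsed, H–H eclipsed, OCH3–I eclipsed; 8.0 + 4.5 + 10.9 = 23.4 kJ/mol.
I at 300° (staggered): OCH3–I gauche; 3.2 = 3.2 kJ/mol.
Max at 120° (24.7 kJ/mol), min at 300° (3.2 kJ/mol); barrier = 21.5 kJ/mol.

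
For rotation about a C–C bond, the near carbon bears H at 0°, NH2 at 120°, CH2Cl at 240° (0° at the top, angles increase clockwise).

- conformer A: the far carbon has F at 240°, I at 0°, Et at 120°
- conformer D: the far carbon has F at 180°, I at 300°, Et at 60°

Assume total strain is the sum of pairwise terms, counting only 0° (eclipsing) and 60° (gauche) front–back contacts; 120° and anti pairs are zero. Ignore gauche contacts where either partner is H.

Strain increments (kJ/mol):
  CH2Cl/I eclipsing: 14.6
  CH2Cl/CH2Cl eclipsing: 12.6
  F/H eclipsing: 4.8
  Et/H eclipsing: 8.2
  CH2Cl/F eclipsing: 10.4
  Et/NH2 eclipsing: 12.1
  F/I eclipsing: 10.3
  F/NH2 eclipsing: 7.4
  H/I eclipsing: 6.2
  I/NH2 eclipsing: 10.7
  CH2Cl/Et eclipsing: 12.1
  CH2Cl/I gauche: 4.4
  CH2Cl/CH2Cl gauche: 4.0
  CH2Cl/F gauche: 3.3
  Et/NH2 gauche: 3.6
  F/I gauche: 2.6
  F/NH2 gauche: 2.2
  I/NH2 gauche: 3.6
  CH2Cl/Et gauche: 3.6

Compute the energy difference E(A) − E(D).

A (eclipsed): H–I eclipsed, NH2–Et eclipsed, CH2Cl–F eclipsed; 6.2 + 12.1 + 10.4 = 28.7 kJ/mol.
D (staggered): NH2–F gauche, NH2–Et gauche, CH2Cl–F gauche, CH2Cl–I gauche; 2.2 + 3.6 + 3.3 + 4.4 = 13.5 kJ/mol.
E(A) − E(D) = 28.7 − 13.5 = +15.2 kJ/mol.

+15.2 kJ/mol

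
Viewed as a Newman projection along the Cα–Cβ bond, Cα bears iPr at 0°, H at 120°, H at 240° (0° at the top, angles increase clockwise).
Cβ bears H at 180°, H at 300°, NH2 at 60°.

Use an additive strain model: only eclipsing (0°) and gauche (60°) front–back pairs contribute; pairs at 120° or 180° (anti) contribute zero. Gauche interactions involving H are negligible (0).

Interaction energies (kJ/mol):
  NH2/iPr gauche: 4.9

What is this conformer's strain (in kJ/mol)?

This conformer (staggered): iPr–NH2 gauche; 4.9 = 4.9 kJ/mol.

4.9 kJ/mol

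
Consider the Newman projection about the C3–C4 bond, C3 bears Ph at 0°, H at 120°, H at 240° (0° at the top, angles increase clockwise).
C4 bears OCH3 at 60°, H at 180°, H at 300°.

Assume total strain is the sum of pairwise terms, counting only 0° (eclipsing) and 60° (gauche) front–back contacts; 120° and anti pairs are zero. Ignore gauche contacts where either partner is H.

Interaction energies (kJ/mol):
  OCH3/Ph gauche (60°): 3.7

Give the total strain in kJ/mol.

3.7 kJ/mol

This conformer is staggered. Ph at 0° is gauche with OCH3 at 60° (3.7). Total 3.7 kJ/mol.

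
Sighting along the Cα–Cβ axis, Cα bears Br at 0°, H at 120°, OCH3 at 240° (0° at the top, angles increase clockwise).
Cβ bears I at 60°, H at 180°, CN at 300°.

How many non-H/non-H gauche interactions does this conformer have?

3

Non-H gauche pairs: Br(0°)/I(60°); Br(0°)/CN(300°); OCH3(240°)/CN(300°) — 3 interactions.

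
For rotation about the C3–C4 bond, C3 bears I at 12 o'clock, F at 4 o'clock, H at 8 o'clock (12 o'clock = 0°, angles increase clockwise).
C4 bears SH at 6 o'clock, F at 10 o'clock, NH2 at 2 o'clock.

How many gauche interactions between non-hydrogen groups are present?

Non-H gauche pairs: I(0°)/F(300°); I(0°)/NH2(60°); F(120°)/SH(180°); F(120°)/NH2(60°) — 4 interactions.

4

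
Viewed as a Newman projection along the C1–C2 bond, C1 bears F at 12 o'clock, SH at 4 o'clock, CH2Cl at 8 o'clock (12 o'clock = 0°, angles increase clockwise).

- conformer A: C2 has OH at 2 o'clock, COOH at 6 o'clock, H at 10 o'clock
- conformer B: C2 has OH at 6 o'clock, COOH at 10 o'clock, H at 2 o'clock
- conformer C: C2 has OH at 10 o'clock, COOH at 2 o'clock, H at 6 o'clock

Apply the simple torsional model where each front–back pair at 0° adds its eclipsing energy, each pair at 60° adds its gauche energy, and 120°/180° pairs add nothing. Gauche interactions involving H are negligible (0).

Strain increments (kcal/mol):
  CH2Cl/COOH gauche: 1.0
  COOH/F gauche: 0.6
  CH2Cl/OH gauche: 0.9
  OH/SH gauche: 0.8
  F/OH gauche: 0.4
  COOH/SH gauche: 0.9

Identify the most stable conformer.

A (staggered): F–OH gauche, SH–OH gauche, SH–COOH gauche, CH2Cl–COOH gauche; 0.4 + 0.8 + 0.9 + 1.0 = 3.1 kcal/mol.
B (staggered): F–COOH gauche, SH–OH gauche, CH2Cl–OH gauche, CH2Cl–COOH gauche; 0.6 + 0.8 + 0.9 + 1.0 = 3.3 kcal/mol.
C (staggered): F–OH gauche, F–COOH gauche, SH–COOH gauche, CH2Cl–OH gauche; 0.4 + 0.6 + 0.9 + 0.9 = 2.8 kcal/mol.
C has the lowest total (2.8 kcal/mol).

C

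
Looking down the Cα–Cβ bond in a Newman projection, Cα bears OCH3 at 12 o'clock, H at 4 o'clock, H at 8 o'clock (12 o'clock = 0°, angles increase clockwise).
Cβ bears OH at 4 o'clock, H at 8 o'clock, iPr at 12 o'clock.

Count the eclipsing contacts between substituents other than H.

Non-H eclipsing pairs: OCH3(0°)/iPr(0°) — 1 interaction.

1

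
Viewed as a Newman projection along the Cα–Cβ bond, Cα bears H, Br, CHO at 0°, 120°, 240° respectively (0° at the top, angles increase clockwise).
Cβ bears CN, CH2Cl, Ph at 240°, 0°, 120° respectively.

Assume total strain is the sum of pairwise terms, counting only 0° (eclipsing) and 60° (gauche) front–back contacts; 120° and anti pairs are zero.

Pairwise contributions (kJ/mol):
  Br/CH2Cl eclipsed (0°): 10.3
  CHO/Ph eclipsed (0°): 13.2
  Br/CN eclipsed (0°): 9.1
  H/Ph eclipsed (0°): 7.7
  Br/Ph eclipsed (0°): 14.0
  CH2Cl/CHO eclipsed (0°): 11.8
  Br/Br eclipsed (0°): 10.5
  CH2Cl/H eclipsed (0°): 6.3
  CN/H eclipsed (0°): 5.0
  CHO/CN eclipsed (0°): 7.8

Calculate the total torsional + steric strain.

28.1 kJ/mol

This conformer (eclipsed): H–CH2Cl eclipsed, Br–Ph eclipsed, CHO–CN eclipsed; 6.3 + 14.0 + 7.8 = 28.1 kJ/mol.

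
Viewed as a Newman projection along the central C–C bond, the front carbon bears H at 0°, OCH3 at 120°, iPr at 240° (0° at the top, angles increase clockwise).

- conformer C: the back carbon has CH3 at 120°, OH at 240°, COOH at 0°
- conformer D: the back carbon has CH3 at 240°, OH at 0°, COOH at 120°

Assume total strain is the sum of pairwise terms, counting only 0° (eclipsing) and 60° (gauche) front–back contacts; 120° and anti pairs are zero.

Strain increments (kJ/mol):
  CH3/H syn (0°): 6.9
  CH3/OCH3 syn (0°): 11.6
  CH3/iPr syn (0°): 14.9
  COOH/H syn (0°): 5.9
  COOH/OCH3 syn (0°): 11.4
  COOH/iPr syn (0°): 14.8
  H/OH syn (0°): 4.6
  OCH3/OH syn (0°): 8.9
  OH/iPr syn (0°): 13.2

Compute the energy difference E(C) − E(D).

C (eclipsed): H(0°)/COOH(0°) eclipsed 5.9; OCH3(120°)/CH3(120°) eclipsed 11.6; iPr(240°)/OH(240°) eclipsed 13.2 → 30.7 kJ/mol.
D (eclipsed): H(0°)/OH(0°) eclipsed 4.6; OCH3(120°)/COOH(120°) eclipsed 11.4; iPr(240°)/CH3(240°) eclipsed 14.9 → 30.9 kJ/mol.
E(C) − E(D) = 30.7 − 30.9 = -0.2 kJ/mol.

-0.2 kJ/mol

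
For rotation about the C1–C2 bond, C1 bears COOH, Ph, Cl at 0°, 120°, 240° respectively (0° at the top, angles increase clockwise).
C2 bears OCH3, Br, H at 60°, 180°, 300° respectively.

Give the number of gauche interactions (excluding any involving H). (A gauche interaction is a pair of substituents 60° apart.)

Non-H gauche pairs: COOH(0°)/OCH3(60°); Ph(120°)/OCH3(60°); Ph(120°)/Br(180°); Cl(240°)/Br(180°) — 4 interactions.

4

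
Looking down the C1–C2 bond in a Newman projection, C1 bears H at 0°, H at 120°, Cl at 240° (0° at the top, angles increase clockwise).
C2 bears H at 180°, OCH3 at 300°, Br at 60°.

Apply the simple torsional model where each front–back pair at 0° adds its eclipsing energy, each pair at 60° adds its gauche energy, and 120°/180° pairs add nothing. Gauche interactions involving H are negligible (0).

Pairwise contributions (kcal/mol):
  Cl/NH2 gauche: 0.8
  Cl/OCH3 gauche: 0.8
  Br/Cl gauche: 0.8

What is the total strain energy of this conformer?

0.8 kcal/mol

This conformer is staggered. Cl at 240° is gauche with OCH3 at 300° (0.8). Total 0.8 kcal/mol.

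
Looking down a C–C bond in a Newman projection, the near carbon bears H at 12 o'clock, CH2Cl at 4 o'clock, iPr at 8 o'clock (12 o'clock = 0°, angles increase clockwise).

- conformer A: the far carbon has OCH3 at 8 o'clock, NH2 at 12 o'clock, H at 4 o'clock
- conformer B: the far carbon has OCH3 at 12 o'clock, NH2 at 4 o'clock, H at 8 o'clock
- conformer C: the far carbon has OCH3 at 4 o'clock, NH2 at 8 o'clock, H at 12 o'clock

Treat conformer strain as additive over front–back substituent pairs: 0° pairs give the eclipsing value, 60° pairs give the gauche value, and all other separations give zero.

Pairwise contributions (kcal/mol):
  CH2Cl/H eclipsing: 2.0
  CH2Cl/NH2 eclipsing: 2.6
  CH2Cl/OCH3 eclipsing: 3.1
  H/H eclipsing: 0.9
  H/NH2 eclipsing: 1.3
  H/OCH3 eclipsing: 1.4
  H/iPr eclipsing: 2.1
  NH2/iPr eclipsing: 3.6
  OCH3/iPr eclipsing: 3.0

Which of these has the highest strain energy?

A (eclipsed): H(0°)/NH2(0°) eclipsed 1.3; CH2Cl(120°)/H(120°) eclipsed 2.0; iPr(240°)/OCH3(240°) eclipsed 3.0 → 6.3 kcal/mol.
B (eclipsed): H(0°)/OCH3(0°) eclipsed 1.4; CH2Cl(120°)/NH2(120°) eclipsed 2.6; iPr(240°)/H(240°) eclipsed 2.1 → 6.1 kcal/mol.
C (eclipsed): H(0°)/H(0°) eclipsed 0.9; CH2Cl(120°)/OCH3(120°) eclipsed 3.1; iPr(240°)/NH2(240°) eclipsed 3.6 → 7.6 kcal/mol.
C has the highest total (7.6 kcal/mol).

C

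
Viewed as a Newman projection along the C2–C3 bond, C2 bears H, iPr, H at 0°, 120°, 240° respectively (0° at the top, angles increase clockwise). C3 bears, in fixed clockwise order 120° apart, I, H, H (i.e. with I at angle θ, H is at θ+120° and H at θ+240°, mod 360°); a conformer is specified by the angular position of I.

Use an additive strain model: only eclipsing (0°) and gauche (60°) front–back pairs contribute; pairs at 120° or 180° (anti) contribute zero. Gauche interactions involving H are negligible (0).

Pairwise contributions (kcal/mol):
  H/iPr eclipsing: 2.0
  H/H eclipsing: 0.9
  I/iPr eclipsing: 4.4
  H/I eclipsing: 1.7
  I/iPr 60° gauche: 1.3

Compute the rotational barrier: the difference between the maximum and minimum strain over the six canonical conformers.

I at 0° is eclipsed. H at 0° is eclipsed with I at 0° (1.7); iPr at 120° is eclipsed with H at 120° (2.0); H at 240° is eclipsed with H at 240° (0.9). Total 4.6 kcal/mol.
I at 60° is staggered. iPr at 120° is gauche with I at 60° (1.3). Total 1.3 kcal/mol.
I at 120° is eclipsed. H at 0° is eclipsed with H at 0° (0.9); iPr at 120° is eclipsed with I at 120° (4.4); H at 240° is eclipsed with H at 240° (0.9). Total 6.2 kcal/mol.
I at 180° is staggered. iPr at 120° is gauche with I at 180° (1.3). Total 1.3 kcal/mol.
I at 240° is eclipsed. H at 0° is eclipsed with H at 0° (0.9); iPr at 120° is eclipsed with H at 120° (2.0); H at 240° is eclipsed with I at 240° (1.7). Total 4.6 kcal/mol.
I at 300° (staggered): no non-H gauche contacts → 0.0 kcal/mol.
Max at 120° (6.2 kcal/mol), min at 300° (0.0 kcal/mol); barrier = 6.2 kcal/mol.

6.2 kcal/mol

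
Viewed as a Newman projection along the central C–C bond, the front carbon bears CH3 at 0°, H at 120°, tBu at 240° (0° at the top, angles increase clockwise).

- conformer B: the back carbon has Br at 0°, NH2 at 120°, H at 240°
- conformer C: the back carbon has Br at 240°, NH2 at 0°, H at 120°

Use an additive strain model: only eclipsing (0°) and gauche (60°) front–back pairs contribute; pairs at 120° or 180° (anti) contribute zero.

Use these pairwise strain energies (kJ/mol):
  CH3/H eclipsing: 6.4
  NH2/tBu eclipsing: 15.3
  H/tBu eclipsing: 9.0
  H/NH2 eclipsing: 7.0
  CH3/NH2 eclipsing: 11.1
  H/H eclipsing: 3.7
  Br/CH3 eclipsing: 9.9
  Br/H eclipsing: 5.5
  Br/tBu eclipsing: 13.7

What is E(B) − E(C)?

-2.6 kJ/mol

B (eclipsed): CH3–Br eclipsed, H–NH2 eclipsed, tBu–H eclipsed; 9.9 + 7.0 + 9.0 = 25.9 kJ/mol.
C (eclipsed): CH3–NH2 eclipsed, H–H eclipsed, tBu–Br eclipsed; 11.1 + 3.7 + 13.7 = 28.5 kJ/mol.
E(B) − E(C) = 25.9 − 28.5 = -2.6 kJ/mol.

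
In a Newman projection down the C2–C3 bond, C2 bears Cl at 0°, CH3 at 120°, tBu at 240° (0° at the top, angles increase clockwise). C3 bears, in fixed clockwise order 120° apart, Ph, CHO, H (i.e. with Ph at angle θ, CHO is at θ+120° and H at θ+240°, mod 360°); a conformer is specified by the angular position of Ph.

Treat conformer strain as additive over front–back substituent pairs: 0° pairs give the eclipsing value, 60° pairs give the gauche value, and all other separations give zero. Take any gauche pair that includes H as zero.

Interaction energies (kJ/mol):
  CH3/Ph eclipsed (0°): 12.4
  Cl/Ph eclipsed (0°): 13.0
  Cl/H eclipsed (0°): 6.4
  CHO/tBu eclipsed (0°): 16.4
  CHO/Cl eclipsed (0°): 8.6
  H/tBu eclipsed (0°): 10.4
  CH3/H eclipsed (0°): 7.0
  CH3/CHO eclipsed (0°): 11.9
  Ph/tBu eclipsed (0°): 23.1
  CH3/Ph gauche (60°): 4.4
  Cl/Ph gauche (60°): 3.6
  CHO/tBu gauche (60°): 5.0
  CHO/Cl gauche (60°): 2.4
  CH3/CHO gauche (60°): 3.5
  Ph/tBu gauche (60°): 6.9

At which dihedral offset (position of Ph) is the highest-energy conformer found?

240°

Ph at 0° (eclipsed): Cl(0°)/Ph(0°) eclipsed 13.0; CH3(120°)/CHO(120°) eclipsed 11.9; tBu(240°)/H(240°) eclipsed 10.4 → 35.3 kJ/mol.
Ph at 60° (staggered): Cl(0°)/Ph(60°) gauche 3.6; CH3(120°)/Ph(60°) gauche 4.4; CH3(120°)/CHO(180°) gauche 3.5; tBu(240°)/CHO(180°) gauche 5.0 → 16.5 kJ/mol.
Ph at 120° (eclipsed): Cl(0°)/H(0°) eclipsed 6.4; CH3(120°)/Ph(120°) eclipsed 12.4; tBu(240°)/CHO(240°) eclipsed 16.4 → 35.2 kJ/mol.
Ph at 180° (staggered): Cl(0°)/CHO(300°) gauche 2.4; CH3(120°)/Ph(180°) gauche 4.4; tBu(240°)/Ph(180°) gauche 6.9; tBu(240°)/CHO(300°) gauche 5.0 → 18.7 kJ/mol.
Ph at 240° (eclipsed): Cl(0°)/CHO(0°) eclipsed 8.6; CH3(120°)/H(120°) eclipsed 7.0; tBu(240°)/Ph(240°) eclipsed 23.1 → 38.7 kJ/mol.
Ph at 300° (staggered): Cl(0°)/Ph(300°) gauche 3.6; Cl(0°)/CHO(60°) gauche 2.4; CH3(120°)/CHO(60°) gauche 3.5; tBu(240°)/Ph(300°) gauche 6.9 → 16.4 kJ/mol.
The maximum (38.7 kJ/mol) occurs with Ph at 240°.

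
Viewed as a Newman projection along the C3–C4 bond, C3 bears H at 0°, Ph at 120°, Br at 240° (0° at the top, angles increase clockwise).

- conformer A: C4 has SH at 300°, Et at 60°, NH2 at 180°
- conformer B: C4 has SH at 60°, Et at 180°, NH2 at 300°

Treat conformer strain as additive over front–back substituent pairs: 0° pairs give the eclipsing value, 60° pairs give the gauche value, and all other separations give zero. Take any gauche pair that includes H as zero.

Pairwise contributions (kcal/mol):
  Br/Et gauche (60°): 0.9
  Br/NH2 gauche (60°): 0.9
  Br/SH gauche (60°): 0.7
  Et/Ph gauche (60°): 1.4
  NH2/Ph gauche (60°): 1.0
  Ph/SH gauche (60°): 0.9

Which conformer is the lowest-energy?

A

A (staggered): Ph(120°)/Et(60°) gauche 1.4; Ph(120°)/NH2(180°) gauche 1.0; Br(240°)/SH(300°) gauche 0.7; Br(240°)/NH2(180°) gauche 0.9 → 4.0 kcal/mol.
B (staggered): Ph(120°)/SH(60°) gauche 0.9; Ph(120°)/Et(180°) gauche 1.4; Br(240°)/Et(180°) gauche 0.9; Br(240°)/NH2(300°) gauche 0.9 → 4.1 kcal/mol.
A has the lowest total (4.0 kcal/mol).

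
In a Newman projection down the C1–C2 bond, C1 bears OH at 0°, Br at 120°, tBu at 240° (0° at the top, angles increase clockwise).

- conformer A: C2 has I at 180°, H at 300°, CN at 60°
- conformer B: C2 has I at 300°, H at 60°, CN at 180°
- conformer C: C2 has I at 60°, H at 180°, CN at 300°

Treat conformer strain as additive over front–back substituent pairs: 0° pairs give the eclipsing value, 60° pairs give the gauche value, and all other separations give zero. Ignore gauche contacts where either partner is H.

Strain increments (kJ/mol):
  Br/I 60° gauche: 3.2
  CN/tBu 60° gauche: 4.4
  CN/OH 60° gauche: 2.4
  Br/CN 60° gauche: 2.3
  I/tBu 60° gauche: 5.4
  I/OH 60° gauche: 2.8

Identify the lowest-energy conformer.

C

A is staggered. OH at 0° is gauche with CN at 60° (2.4); Br at 120° is gauche with I at 180° (3.2); Br at 120° is gauche with CN at 60° (2.3); tBu at 240° is gauche with I at 180° (5.4). Total 13.3 kJ/mol.
B is staggered. OH at 0° is gauche with I at 300° (2.8); Br at 120° is gauche with CN at 180° (2.3); tBu at 240° is gauche with I at 300° (5.4); tBu at 240° is gauche with CN at 180° (4.4). Total 14.9 kJ/mol.
C is staggered. OH at 0° is gauche with I at 60° (2.8); OH at 0° is gauche with CN at 300° (2.4); Br at 120° is gauche with I at 60° (3.2); tBu at 240° is gauche with CN at 300° (4.4). Total 12.8 kJ/mol.
C has the lowest total (12.8 kJ/mol).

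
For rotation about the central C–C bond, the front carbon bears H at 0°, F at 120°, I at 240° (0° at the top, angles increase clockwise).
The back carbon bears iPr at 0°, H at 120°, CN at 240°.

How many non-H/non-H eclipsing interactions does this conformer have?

Non-H eclipsing pairs: I(240°)/CN(240°) — 1 interaction.

1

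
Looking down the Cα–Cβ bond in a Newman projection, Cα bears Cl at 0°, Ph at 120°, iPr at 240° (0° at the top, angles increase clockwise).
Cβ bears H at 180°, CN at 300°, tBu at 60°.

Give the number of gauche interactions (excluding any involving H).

Non-H gauche pairs: Cl(0°)/CN(300°); Cl(0°)/tBu(60°); Ph(120°)/tBu(60°); iPr(240°)/CN(300°) — 4 interactions.

4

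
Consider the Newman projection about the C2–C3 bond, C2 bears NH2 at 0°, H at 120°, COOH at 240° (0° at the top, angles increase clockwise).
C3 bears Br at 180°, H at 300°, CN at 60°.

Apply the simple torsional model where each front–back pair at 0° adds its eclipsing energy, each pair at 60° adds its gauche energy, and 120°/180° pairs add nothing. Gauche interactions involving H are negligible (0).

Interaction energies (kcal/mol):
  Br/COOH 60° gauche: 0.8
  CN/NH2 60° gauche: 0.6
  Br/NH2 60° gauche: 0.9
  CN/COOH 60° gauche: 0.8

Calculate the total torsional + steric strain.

1.4 kcal/mol

This conformer (staggered): NH2(0°)/CN(60°) gauche 0.6; COOH(240°)/Br(180°) gauche 0.8 → 1.4 kcal/mol.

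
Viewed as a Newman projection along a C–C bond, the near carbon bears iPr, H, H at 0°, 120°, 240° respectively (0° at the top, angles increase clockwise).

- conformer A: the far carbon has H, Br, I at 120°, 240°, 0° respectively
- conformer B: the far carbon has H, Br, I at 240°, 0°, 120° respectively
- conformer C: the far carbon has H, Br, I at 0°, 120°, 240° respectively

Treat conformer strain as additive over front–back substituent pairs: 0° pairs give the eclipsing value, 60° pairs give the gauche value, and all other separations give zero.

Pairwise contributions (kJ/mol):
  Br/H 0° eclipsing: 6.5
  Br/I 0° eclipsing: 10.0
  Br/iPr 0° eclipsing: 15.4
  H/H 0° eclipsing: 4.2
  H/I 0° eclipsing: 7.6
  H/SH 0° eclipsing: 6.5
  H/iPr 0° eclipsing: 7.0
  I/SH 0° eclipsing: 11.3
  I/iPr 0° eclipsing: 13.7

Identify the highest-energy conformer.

B

A (eclipsed): iPr(0°)/I(0°) eclipsed 13.7; H(120°)/H(120°) eclipsed 4.2; H(240°)/Br(240°) eclipsed 6.5 → 24.4 kJ/mol.
B (eclipsed): iPr(0°)/Br(0°) eclipsed 15.4; H(120°)/I(120°) eclipsed 7.6; H(240°)/H(240°) eclipsed 4.2 → 27.2 kJ/mol.
C (eclipsed): iPr(0°)/H(0°) eclipsed 7.0; H(120°)/Br(120°) eclipsed 6.5; H(240°)/I(240°) eclipsed 7.6 → 21.1 kJ/mol.
B has the highest total (27.2 kJ/mol).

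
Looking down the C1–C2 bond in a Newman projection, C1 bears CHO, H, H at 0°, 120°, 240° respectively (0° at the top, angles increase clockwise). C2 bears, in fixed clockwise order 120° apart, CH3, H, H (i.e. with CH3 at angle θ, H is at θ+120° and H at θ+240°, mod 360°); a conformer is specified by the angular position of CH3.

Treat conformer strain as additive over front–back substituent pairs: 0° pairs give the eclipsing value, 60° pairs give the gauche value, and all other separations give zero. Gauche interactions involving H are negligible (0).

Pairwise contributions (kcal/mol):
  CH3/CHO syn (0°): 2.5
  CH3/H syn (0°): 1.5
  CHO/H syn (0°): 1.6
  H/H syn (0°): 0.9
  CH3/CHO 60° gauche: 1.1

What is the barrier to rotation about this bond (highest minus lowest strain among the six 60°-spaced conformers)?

CH3 at 0° is eclipsed. CHO at 0° is eclipsed with CH3 at 0° (2.5); H at 120° is eclipsed with H at 120° (0.9); H at 240° is eclipsed with H at 240° (0.9). Total 4.3 kcal/mol.
CH3 at 60° is staggered. CHO at 0° is gauche with CH3 at 60° (1.1). Total 1.1 kcal/mol.
CH3 at 120° is eclipsed. CHO at 0° is eclipsed with H at 0° (1.6); H at 120° is eclipsed with CH3 at 120° (1.5); H at 240° is eclipsed with H at 240° (0.9). Total 4.0 kcal/mol.
CH3 at 180° (staggered): no non-H gauche contacts → 0.0 kcal/mol.
CH3 at 240° is eclipsed. CHO at 0° is eclipsed with H at 0° (1.6); H at 120° is eclipsed with H at 120° (0.9); H at 240° is eclipsed with CH3 at 240° (1.5). Total 4.0 kcal/mol.
CH3 at 300° is staggered. CHO at 0° is gauche with CH3 at 300° (1.1). Total 1.1 kcal/mol.
Max at 0° (4.3 kcal/mol), min at 180° (0.0 kcal/mol); barrier = 4.3 kcal/mol.

4.3 kcal/mol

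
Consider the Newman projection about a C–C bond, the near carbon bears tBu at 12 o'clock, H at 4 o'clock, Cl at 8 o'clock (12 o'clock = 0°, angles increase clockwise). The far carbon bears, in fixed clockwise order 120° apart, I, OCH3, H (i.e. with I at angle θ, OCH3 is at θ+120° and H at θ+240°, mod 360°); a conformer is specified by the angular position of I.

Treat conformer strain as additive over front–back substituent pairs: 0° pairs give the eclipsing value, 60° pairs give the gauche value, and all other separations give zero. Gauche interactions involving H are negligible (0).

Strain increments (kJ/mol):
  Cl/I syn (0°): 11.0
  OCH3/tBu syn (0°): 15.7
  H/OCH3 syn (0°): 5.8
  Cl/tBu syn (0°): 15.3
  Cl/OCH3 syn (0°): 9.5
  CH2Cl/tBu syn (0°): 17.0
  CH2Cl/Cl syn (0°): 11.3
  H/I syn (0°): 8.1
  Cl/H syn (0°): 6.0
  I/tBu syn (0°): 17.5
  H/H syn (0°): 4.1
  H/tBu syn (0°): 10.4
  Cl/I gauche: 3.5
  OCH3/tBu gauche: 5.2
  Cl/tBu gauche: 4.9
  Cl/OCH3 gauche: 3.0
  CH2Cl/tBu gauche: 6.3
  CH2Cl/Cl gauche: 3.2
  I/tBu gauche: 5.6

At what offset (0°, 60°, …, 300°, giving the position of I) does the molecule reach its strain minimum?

I at 0° (eclipsed): tBu–I eclipsed, H–OCH3 eclipsed, Cl–H eclipsed; 17.5 + 5.8 + 6.0 = 29.3 kJ/mol.
I at 60° (staggered): tBu–I gauche, Cl–OCH3 gauche; 5.6 + 3.0 = 8.6 kJ/mol.
I at 120° (eclipsed): tBu–H eclipsed, H–I eclipsed, Cl–OCH3 eclipsed; 10.4 + 8.1 + 9.5 = 28.0 kJ/mol.
I at 180° (staggered): tBu–OCH3 gauche, Cl–I gauche, Cl–OCH3 gauche; 5.2 + 3.5 + 3.0 = 11.7 kJ/mol.
I at 240° (eclipsed): tBu–OCH3 eclipsed, H–H eclipsed, Cl–I eclipsed; 15.7 + 4.1 + 11.0 = 30.8 kJ/mol.
I at 300° (staggered): tBu–I gauche, tBu–OCH3 gauche, Cl–I gauche; 5.6 + 5.2 + 3.5 = 14.3 kJ/mol.
The minimum (8.6 kJ/mol) occurs with I at 60°.

60°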